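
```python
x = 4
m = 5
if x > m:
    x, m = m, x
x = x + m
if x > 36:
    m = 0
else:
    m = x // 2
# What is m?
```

Trace:
`x = 4` → x = 4
`m = 5` → m = 5
`if x > m: ...` → x > m is False → no variable changes
`x = x + m` → x = 9
`if x > 36: ...` → x > 36 is False, take else branch → m = 4
So m = 4

Answer: 4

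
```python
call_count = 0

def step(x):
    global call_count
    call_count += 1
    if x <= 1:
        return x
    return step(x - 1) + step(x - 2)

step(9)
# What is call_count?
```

Calls(x) = 1 + Calls(x-1) + Calls(x-2); Calls(0)=Calls(1)=1. For x=9 this gives 109.

Answer: 109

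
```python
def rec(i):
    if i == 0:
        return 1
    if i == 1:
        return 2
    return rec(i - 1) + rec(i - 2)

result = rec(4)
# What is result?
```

Build up from base cases: rec(0)=1, rec(1)=2, rec(2)=3, rec(3)=5, rec(4)=8

Answer: 8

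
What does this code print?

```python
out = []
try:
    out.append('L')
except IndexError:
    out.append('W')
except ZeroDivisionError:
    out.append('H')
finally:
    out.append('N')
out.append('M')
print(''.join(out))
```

Execution trace: 'L' (try body, no exception) → 'N' (finally) → 'M' (after the try/except). Output: LNM

Answer: LNM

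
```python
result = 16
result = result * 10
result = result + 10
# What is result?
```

Trace:
`result = 16` → result = 16
`result = result * 10` → result = 160
`result = result + 10` → result = 170
So result = 170

Answer: 170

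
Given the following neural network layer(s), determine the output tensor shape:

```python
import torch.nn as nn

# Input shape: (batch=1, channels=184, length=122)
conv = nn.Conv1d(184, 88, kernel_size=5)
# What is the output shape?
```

Input: (1, 184, 122) -> Output: (1, 88, 118)

Answer: (1, 88, 118)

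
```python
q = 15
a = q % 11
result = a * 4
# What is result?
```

Trace:
`q = 15` → q = 15
`a = q % 11` → a = 4
`result = a * 4` → result = 16
So result = 16

Answer: 16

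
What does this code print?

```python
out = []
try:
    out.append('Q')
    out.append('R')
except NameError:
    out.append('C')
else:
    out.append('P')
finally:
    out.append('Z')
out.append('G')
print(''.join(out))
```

Execution trace: 'Q' (try body) → 'R' (try body, no exception) → 'P' (else) → 'Z' (finally) → 'G' (after the try/except). Output: QRPZG

Answer: QRPZG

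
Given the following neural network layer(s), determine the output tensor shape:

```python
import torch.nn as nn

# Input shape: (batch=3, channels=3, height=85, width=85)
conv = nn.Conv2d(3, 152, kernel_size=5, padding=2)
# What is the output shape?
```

Input: (3, 3, 85, 85) -> Output: (3, 152, 85, 85)

Answer: (3, 152, 85, 85)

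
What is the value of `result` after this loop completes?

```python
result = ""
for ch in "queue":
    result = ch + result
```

Reverse 'queue'
`result` takes the values: "" → "q" → "uq" → "euq" → "ueuq" → "eueuq"

Answer: "eueuq"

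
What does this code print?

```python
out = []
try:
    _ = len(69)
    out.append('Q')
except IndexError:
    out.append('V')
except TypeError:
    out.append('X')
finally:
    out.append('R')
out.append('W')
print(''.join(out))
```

Execution trace: 'X' (except TypeError) → 'R' (finally) → 'W' (after the try/except). Output: XRW

Answer: XRW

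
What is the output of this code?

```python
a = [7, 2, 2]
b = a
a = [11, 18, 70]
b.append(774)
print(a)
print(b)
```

Key concept: rebinding vs mutation: a is rebound to a new list, b still points at the original.
Step by step:
`a = [7, 2, 2]` → a = [7, 2, 2]
`b = a` → b = [7, 2, 2] (same object as a)
`a = [11, 18, 70]` → a = [11, 18, 70]
`b.append(774)` → b = [7, 2, 2, 774]
`print(a)` → prints [11, 18, 70]
`print(b)` → prints [7, 2, 2, 774]

Answer:
[11, 18, 70]
[7, 2, 2, 774]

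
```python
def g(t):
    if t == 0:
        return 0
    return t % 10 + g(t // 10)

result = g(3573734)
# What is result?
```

Sum of digits of 3573734: 4 + 3 + 7 + 3 + 7 + 5 + 3 = 32

Answer: 32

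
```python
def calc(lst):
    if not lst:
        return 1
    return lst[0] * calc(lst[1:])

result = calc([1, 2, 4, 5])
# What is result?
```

Product over [1, 2, 4, 5] = 1 * 2 * 4 * 5 = 40

Answer: 40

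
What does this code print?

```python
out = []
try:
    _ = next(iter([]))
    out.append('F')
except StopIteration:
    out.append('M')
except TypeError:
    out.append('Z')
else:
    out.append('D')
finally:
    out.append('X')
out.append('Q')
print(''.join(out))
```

Execution trace: 'M' (except StopIteration) → 'X' (finally) → 'Q' (after the try/except). Output: MXQ

Answer: MXQ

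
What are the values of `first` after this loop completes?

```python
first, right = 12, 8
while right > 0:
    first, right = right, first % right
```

GCD of 12 and 8
`first` takes the values: 12 → 8 → 4

Answer: 4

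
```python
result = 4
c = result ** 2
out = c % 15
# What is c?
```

Trace:
`result = 4` → result = 4
`c = result ** 2` → c = 16
`out = c % 15` → out = 1
So c = 16

Answer: 16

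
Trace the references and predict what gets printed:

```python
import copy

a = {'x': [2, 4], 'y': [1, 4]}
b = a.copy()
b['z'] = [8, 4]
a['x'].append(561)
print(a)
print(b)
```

Key concept: shallow copy of dict with mutable values.
Step by step:
`a = {'x': [2, 4], 'y': [1, 4]}` → a = {'x': [2, 4], 'y': [1, 4]}
`b = a.copy()` → b = {'x': [2, 4], 'y': [1, 4]}
`b['z'] = [8, 4]` → b = {'x': [2, 4], 'y': [1, 4], 'z': [8, 4]}
`a['x'].append(561)` → a = {'x': [2, 4, 561], 'y': [1, 4]}; b = {'x': [2, 4, 561], 'y': [1, 4], 'z': [8, 4]}
`print(a)` → prints {'x': [2, 4, 561], 'y': [1, 4]}
`print(b)` → prints {'x': [2, 4, 561], 'y': [1, 4], 'z': [8, 4]}

Answer:
{'x': [2, 4, 561], 'y': [1, 4]}
{'x': [2, 4, 561], 'y': [1, 4], 'z': [8, 4]}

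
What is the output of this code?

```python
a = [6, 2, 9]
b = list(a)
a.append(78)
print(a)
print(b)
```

Key concept: list() constructor creates copy.
Step by step:
`a = [6, 2, 9]` → a = [6, 2, 9]
`b = list(a)` → b = [6, 2, 9]
`a.append(78)` → a = [6, 2, 9, 78]
`print(a)` → prints [6, 2, 9, 78]
`print(b)` → prints [6, 2, 9]

Answer:
[6, 2, 9, 78]
[6, 2, 9]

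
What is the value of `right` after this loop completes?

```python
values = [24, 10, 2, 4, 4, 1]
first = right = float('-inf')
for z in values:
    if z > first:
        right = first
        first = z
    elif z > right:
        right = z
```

Second largest (with repeats) in [24, 10, 2, 4, 4, 1]
`right` takes the values: -inf → 10

Answer: 10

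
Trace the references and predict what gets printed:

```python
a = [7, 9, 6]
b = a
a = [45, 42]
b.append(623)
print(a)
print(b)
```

Key concept: rebinding vs mutation: a is rebound to a new list, b still points at the original.
Step by step:
`a = [7, 9, 6]` → a = [7, 9, 6]
`b = a` → b = [7, 9, 6] (same object as a)
`a = [45, 42]` → a = [45, 42]
`b.append(623)` → b = [7, 9, 6, 623]
`print(a)` → prints [45, 42]
`print(b)` → prints [7, 9, 6, 623]

Answer:
[45, 42]
[7, 9, 6, 623]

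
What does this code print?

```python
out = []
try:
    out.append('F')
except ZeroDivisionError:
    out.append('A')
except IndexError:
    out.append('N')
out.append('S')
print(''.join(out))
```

Execution trace: 'F' (try body, no exception) → 'S' (after the try/except). Output: FS

Answer: FS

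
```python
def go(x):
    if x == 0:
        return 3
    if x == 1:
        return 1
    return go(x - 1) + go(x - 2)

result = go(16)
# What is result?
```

Build up from base cases: go(0)=3, go(1)=1, go(2)=4, go(3)=5, go(4)=9, go(5)=14, go(6)=23, ..., go(16)=2817

Answer: 2817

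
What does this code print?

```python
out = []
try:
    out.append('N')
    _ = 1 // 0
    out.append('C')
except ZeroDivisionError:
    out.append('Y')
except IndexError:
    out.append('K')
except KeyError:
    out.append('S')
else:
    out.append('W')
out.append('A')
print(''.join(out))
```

Execution trace: 'N' (try body) → 'Y' (except ZeroDivisionError) → 'A' (after the try/except). Output: NYA

Answer: NYA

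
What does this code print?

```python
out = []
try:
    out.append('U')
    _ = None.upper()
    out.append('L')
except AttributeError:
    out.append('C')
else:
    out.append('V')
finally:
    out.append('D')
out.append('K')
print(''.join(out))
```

Execution trace: 'U' (try body) → 'C' (except AttributeError) → 'D' (finally) → 'K' (after the try/except). Output: UCDK

Answer: UCDK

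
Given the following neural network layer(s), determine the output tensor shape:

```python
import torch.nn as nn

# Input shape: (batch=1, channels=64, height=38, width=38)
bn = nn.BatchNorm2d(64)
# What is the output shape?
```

Input: (1, 64, 38, 38) -> Output: (1, 64, 38, 38)

Answer: (1, 64, 38, 38)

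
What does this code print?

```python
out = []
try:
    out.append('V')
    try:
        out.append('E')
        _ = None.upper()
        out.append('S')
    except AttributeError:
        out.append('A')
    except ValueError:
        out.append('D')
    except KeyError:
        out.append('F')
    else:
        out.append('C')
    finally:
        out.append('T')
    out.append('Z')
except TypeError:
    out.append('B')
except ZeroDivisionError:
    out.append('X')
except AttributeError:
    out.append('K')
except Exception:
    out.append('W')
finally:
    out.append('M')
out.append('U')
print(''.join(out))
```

Execution trace: 'V' (try body) → 'E' (inner try body) → 'A' (inner except AttributeError) → 'T' (inner finally) → 'Z' (try body, no exception) → 'M' (finally) → 'U' (after the try/except). Output: VEATZMU

Answer: VEATZMU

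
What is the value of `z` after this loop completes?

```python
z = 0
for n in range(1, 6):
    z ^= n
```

XOR of 1 to 5
`z` takes the values: 0 → 1 → 3 → 0 → 4 → 1

Answer: 1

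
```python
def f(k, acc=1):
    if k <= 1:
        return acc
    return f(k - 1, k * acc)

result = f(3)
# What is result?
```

Accumulator trace (n, acc): (3, 1) -> (2, 3) -> (1, 6) -> return 6

Answer: 6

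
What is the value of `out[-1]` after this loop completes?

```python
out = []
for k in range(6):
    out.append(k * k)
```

Last element of squares 0 to 5
`out` takes the values: [] → [0] → [0, 1] → [0, 1, 4] → [0, 1, 4, 9] → [0, 1, 4, 9, 16] → [0, 1, 4, 9, 16, 25]
So `out[-1]` = 25

Answer: 25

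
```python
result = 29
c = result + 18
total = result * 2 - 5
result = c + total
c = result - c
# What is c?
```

Trace:
`result = 29` → result = 29
`c = result + 18` → c = 47
`total = result * 2 - 5` → total = 53
`result = c + total` → result = 100
`c = result - c` → c = 53
So c = 53

Answer: 53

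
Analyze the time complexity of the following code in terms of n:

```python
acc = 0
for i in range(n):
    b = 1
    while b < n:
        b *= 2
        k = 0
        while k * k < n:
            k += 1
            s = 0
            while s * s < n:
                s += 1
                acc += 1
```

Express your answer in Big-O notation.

Each loop level contributes: n × log n × √n × √n. Multiplying the contributions gives O(n^2 log n).

Answer: O(n^2 log n)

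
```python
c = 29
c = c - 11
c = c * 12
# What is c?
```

Trace:
`c = 29` → c = 29
`c = c - 11` → c = 18
`c = c * 12` → c = 216
So c = 216

Answer: 216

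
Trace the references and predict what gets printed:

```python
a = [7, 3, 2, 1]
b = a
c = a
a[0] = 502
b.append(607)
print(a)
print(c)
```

Key concept: multiple aliases.
Step by step:
`a = [7, 3, 2, 1]` → a = [7, 3, 2, 1]
`b = a` → b = [7, 3, 2, 1] (same object as a)
`c = a` → c = [7, 3, 2, 1] (same object as a, b)
`a[0] = 502` → a = [502, 3, 2, 1] (same object as b, c); b = [502, 3, 2, 1] (same object as a, c); c = [502, 3, 2, 1] (same object as a, b)
`b.append(607)` → a = [502, 3, 2, 1, 607] (same object as b, c); b = [502, 3, 2, 1, 607] (same object as a, c); c = [502, 3, 2, 1, 607] (same object as a, b)
`print(a)` → prints [502, 3, 2, 1, 607]
`print(c)` → prints [502, 3, 2, 1, 607]

Answer:
[502, 3, 2, 1, 607]
[502, 3, 2, 1, 607]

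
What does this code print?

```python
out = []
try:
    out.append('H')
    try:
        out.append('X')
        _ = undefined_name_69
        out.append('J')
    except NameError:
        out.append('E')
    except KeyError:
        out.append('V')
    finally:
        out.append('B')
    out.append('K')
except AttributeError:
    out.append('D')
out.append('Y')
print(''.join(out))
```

Execution trace: 'H' (try body) → 'X' (inner try body) → 'E' (inner except NameError) → 'B' (inner finally) → 'K' (try body, no exception) → 'Y' (after the try/except). Output: HXEBKY

Answer: HXEBKY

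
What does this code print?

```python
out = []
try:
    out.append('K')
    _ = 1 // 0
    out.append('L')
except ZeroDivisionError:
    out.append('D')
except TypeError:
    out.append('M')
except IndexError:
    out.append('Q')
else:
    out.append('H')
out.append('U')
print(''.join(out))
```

Execution trace: 'K' (try body) → 'D' (except ZeroDivisionError) → 'U' (after the try/except). Output: KDU

Answer: KDU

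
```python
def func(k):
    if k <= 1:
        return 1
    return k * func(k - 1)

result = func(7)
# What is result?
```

func(7) = 7 * 6 * 5 * 4 * 3 * 2 * 1 = 5040

Answer: 5040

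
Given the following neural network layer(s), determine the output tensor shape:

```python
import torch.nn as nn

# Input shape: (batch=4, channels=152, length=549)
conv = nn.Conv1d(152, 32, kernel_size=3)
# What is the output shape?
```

Input: (4, 152, 549) -> Output: (4, 32, 547)

Answer: (4, 32, 547)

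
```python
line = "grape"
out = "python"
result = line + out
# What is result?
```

Trace:
`line = "grape"` → line = 'grape'
`out = "python"` → out = 'python'
`result = line + out` → result = 'grapepython'
So result = 'grapepython'

Answer: 'grapepython'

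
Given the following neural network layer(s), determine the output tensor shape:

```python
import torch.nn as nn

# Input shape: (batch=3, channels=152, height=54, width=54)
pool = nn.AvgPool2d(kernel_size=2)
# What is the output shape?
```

Input: (3, 152, 54, 54) -> Output: (3, 152, 27, 27)

Answer: (3, 152, 27, 27)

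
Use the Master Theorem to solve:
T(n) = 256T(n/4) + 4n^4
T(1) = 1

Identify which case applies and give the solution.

a=256, b=4, f(n)=4n^4. log_4(256) = 4. Since c=4 = 4, Case 2 applies: T(n) = Θ(n^log_b(a) · log n) = O(n^4 log n).

Answer: O(n^4 log n) - Case 2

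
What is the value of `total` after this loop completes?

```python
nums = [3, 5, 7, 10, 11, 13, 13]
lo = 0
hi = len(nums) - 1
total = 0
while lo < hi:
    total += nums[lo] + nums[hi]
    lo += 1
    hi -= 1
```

Sum of pairs from ends
`total` takes the values: 0 → 16 → 34 → 52

Answer: 52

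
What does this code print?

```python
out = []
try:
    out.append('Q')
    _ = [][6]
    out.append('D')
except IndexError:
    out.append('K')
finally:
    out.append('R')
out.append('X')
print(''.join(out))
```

Execution trace: 'Q' (try body) → 'K' (except IndexError) → 'R' (finally) → 'X' (after the try/except). Output: QKRX

Answer: QKRX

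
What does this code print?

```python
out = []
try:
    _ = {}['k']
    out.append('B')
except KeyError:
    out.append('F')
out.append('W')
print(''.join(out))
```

Execution trace: 'F' (except KeyError) → 'W' (after the try/except). Output: FW

Answer: FW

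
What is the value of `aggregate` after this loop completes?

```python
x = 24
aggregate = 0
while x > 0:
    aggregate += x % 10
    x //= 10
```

Sum digits of 24
`aggregate` takes the values: 0 → 4 → 6

Answer: 6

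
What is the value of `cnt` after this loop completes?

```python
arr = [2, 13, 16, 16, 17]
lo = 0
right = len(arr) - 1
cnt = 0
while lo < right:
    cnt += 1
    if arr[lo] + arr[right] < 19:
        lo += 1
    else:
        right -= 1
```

Steps to find pair summing to 19
`cnt` takes the values: 0 → 1 → 2 → 3 → 4

Answer: 4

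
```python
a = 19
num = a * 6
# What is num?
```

Trace:
`a = 19` → a = 19
`num = a * 6` → num = 114
So num = 114

Answer: 114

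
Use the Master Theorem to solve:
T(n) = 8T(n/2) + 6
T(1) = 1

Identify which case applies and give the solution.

a=8, b=2, f(n)=6. log_2(8) = 3. Since c=0 < 3, Case 1 applies: T(n) = Θ(n^log_b(a)) = O(n^3).

Answer: O(n^3) - Case 1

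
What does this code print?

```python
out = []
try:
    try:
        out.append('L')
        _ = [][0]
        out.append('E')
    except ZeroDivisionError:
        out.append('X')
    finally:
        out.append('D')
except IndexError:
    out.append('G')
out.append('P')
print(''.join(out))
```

Execution trace: 'L' (inner try body) → 'D' (inner finally) → 'G' (outer except IndexError) → 'P' (after the try/except). Output: LDGP

Answer: LDGP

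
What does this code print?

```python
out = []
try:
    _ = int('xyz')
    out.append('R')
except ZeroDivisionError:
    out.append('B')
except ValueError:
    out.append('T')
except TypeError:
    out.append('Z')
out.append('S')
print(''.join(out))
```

Execution trace: 'T' (except ValueError) → 'S' (after the try/except). Output: TS

Answer: TS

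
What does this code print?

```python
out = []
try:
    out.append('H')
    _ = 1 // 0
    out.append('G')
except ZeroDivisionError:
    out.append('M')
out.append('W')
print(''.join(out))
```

Execution trace: 'H' (try body) → 'M' (except ZeroDivisionError) → 'W' (after the try/except). Output: HMW

Answer: HMW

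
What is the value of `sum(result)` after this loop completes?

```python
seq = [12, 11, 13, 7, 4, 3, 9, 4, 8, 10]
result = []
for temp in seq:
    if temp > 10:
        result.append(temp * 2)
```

Sum of doubled values > 10
`result` takes the values: [] → [24] → [24, 22] → [24, 22, 26]
So `sum(result)` = 72

Answer: 72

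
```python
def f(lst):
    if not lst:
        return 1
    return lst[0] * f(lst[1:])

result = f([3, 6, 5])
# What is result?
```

Product over [3, 6, 5] = 3 * 6 * 5 = 90

Answer: 90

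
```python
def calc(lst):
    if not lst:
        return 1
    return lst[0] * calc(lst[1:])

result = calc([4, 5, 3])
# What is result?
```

Product over [4, 5, 3] = 4 * 5 * 3 = 60

Answer: 60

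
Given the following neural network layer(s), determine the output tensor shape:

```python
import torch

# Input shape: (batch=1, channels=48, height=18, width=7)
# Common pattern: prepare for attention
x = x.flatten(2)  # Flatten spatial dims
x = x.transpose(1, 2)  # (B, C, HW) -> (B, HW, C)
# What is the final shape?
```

Input: (1, 48, 18, 7) -> after flatten(2): (1, 48, 126) -> Output: (1, 126, 48)

Answer: (1, 126, 48)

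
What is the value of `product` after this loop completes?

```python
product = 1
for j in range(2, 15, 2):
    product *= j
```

Product of even numbers 2 to 14
`product` takes the values: 1 → 2 → 8 → 48 → 384 → 3840 → 46080 → 645120

Answer: 645120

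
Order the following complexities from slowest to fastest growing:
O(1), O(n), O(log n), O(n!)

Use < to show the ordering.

Ordered by growth rate: O(1) < O(log n) < O(n) < O(n!)

Answer: O(1) < O(log n) < O(n) < O(n!)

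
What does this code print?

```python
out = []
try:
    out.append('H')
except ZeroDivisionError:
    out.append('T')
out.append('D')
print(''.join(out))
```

Execution trace: 'H' (try body, no exception) → 'D' (after the try/except). Output: HD

Answer: HD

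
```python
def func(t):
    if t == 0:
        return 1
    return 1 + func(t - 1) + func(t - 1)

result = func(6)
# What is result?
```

func(t) = 1 + 2·func(t-1), func(0)=1. Closed form: (1+1)·2^6 - 1 = 127.

Answer: 127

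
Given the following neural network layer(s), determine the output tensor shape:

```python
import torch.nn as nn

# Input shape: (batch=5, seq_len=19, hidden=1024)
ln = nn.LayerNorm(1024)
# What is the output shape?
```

Input: (5, 19, 1024) -> Output: (5, 19, 1024)

Answer: (5, 19, 1024)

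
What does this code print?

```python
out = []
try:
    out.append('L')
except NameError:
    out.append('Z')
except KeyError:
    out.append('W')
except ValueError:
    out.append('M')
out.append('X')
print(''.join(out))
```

Execution trace: 'L' (try body, no exception) → 'X' (after the try/except). Output: LX

Answer: LX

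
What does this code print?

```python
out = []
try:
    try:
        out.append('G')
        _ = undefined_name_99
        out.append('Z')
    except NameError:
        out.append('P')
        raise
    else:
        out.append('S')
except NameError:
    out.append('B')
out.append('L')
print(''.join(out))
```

Execution trace: 'G' (inner try body) → 'P' (inner except NameError) → 'B' (outer except NameError) → 'L' (after the try/except). Output: GPBL

Answer: GPBL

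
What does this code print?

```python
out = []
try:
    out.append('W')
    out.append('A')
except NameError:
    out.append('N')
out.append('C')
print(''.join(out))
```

Execution trace: 'W' (try body) → 'A' (try body, no exception) → 'C' (after the try/except). Output: WAC

Answer: WAC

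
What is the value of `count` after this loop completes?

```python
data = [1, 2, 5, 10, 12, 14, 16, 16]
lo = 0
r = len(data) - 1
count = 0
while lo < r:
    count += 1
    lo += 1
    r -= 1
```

Iterations until pointers meet (list length 8)
`count` takes the values: 0 → 1 → 2 → 3 → 4

Answer: 4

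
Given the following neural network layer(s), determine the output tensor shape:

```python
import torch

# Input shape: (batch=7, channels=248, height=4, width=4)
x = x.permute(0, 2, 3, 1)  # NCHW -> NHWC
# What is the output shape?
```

Input: (7, 248, 4, 4) -> Output: (7, 4, 4, 248)

Answer: (7, 4, 4, 248)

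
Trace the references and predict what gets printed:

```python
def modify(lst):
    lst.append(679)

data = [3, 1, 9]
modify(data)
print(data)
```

Key concept: function modifies passed list.
Step by step:
`data = [3, 1, 9]` → data = [3, 1, 9]
`modify(data)` → data = [3, 1, 9, 679]
`print(data)` → prints [3, 1, 9, 679]

Answer: [3, 1, 9, 679]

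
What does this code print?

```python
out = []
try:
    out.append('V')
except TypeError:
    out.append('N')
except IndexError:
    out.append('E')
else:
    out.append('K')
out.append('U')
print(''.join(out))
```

Execution trace: 'V' (try body, no exception) → 'K' (else) → 'U' (after the try/except). Output: VKU

Answer: VKU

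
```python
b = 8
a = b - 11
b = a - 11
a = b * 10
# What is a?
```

Trace:
`b = 8` → b = 8
`a = b - 11` → a = -3
`b = a - 11` → b = -14
`a = b * 10` → a = -140
So a = -140

Answer: -140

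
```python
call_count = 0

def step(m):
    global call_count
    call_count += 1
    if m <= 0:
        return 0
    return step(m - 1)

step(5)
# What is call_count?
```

Linear recursion stepping by 1: 6 calls from m=5 down to ≤0.

Answer: 6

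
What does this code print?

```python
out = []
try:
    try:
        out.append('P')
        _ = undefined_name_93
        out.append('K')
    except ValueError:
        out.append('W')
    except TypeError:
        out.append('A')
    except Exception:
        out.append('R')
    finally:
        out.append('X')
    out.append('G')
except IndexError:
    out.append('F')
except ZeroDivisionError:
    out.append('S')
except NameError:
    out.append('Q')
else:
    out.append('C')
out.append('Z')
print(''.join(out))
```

Execution trace: 'P' (inner try body) → 'R' (inner except Exception) → 'X' (inner finally) → 'G' (try body, no exception) → 'C' (else) → 'Z' (after the try/except). Output: PRXGCZ

Answer: PRXGCZ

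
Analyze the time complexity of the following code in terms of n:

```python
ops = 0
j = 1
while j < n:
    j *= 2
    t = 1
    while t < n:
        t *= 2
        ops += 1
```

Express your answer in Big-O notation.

Each loop level contributes: log n × log n. Multiplying the contributions gives O(log² n).

Answer: O(log² n)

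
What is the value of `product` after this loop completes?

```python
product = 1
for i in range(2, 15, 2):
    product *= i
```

Product of even numbers 2 to 14
`product` takes the values: 1 → 2 → 8 → 48 → 384 → 3840 → 46080 → 645120

Answer: 645120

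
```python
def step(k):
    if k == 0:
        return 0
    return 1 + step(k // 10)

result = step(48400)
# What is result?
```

Count of digits of 48400: 5

Answer: 5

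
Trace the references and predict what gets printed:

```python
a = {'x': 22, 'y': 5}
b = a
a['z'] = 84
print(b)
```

Key concept: dict aliasing.
Step by step:
`a = {'x': 22, 'y': 5}` → a = {'x': 22, 'y': 5}
`b = a` → b = {'x': 22, 'y': 5} (same object as a)
`a['z'] = 84` → a = {'x': 22, 'y': 5, 'z': 84} (same object as b); b = {'x': 22, 'y': 5, 'z': 84} (same object as a)
`print(b)` → prints {'x': 22, 'y': 5, 'z': 84}

Answer: {'x': 22, 'y': 5, 'z': 84}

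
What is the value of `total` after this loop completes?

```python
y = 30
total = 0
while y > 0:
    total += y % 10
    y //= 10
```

Sum digits of 30
`total` takes the values: 0 → 3

Answer: 3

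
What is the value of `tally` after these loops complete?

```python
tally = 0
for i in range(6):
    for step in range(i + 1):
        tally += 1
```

Triangle: 1 + 2 + ... + 6
`tally` takes the values: 0 → 1 → 2 → 3 → 4 → 5 → 6 → 7 → 8 → 9 → 10 → 11 → 12 → 13 → 14 → 15 → 16 → 17 → 18 → 19 → 20 → 21

Answer: 21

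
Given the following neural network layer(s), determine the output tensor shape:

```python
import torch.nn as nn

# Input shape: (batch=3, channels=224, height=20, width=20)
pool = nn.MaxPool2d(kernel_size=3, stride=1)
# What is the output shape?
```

Input: (3, 224, 20, 20) -> Output: (3, 224, 18, 18)

Answer: (3, 224, 18, 18)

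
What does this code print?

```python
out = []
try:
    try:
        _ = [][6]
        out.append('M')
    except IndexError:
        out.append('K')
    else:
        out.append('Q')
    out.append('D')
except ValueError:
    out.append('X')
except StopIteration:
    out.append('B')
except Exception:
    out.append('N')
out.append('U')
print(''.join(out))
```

Execution trace: 'K' (inner except IndexError) → 'D' (try body, no exception) → 'U' (after the try/except). Output: KDU

Answer: KDU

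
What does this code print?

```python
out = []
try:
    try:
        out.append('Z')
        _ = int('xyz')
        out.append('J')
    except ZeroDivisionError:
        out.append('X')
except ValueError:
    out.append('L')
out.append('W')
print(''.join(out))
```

Execution trace: 'Z' (try body) → 'L' (outer except ValueError) → 'W' (after the try/except). Output: ZLW

Answer: ZLW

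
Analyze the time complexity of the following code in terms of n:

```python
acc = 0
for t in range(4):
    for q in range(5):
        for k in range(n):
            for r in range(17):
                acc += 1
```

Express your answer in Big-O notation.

Each loop level contributes: 1 × 1 × n × 1. Multiplying the contributions gives O(n).

Answer: O(n)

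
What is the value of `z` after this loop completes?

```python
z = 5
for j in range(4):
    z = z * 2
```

Multiply by 2, 4 times: 5 * 2^4 = 80
`z` takes the values: 5 → 10 → 20 → 40 → 80

Answer: 80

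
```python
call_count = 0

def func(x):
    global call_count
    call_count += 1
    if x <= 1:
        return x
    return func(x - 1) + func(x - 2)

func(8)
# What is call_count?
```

Calls(x) = 1 + Calls(x-1) + Calls(x-2); Calls(0)=Calls(1)=1. For x=8 this gives 67.

Answer: 67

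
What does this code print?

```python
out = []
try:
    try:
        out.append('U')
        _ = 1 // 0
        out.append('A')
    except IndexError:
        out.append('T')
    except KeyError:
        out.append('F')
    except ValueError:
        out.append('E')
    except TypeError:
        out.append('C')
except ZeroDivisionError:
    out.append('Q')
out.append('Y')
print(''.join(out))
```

Execution trace: 'U' (try body) → 'Q' (outer except ZeroDivisionError) → 'Y' (after the try/except). Output: UQY

Answer: UQY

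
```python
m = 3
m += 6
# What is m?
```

Trace:
`m = 3` → m = 3
`m += 6` → m = 9
So m = 9

Answer: 9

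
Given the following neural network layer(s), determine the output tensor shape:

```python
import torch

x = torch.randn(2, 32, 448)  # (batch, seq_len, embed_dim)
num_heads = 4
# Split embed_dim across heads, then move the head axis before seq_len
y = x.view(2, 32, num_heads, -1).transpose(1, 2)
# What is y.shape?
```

Input: (2, 32, 448) -> head_dim = 448 // 4 = 112; after view: (2, 32, 4, 112) -> after transpose(1, 2): (2, 4, 32, 112) -> Output: (2, 4, 32, 112)

Answer: (2, 4, 32, 112)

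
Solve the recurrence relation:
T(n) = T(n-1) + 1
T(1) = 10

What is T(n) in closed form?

Unrolling: T(n) = T(1) + 1·(n-1) = 10 + 1(n-1) = n + 9.

Answer: T(n) = n + 9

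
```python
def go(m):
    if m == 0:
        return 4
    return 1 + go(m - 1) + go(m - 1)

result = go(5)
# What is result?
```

go(m) = 1 + 2·go(m-1), go(0)=4. Closed form: (4+1)·2^5 - 1 = 159.

Answer: 159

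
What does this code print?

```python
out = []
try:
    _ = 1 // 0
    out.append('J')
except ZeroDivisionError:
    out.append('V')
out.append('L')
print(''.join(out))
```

Execution trace: 'V' (except ZeroDivisionError) → 'L' (after the try/except). Output: VL

Answer: VL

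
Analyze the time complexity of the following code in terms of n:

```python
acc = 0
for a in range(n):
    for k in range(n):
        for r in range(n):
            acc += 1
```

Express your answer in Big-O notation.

Each loop level contributes: n × n × n. Multiplying the contributions gives O(n^3).

Answer: O(n^3)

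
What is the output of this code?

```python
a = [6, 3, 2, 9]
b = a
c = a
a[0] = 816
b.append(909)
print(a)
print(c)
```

Key concept: multiple aliases.
Step by step:
`a = [6, 3, 2, 9]` → a = [6, 3, 2, 9]
`b = a` → b = [6, 3, 2, 9] (same object as a)
`c = a` → c = [6, 3, 2, 9] (same object as a, b)
`a[0] = 816` → a = [816, 3, 2, 9] (same object as b, c); b = [816, 3, 2, 9] (same object as a, c); c = [816, 3, 2, 9] (same object as a, b)
`b.append(909)` → a = [816, 3, 2, 9, 909] (same object as b, c); b = [816, 3, 2, 9, 909] (same object as a, c); c = [816, 3, 2, 9, 909] (same object as a, b)
`print(a)` → prints [816, 3, 2, 9, 909]
`print(c)` → prints [816, 3, 2, 9, 909]

Answer:
[816, 3, 2, 9, 909]
[816, 3, 2, 9, 909]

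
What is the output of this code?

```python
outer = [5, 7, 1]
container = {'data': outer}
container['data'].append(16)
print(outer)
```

Key concept: dict holds reference to list.
Step by step:
`outer = [5, 7, 1]` → outer = [5, 7, 1]
`container = {'data': outer}` → container = {'data': [5, 7, 1]}
`container['data'].append(16)` → outer = [5, 7, 1, 16]; container = {'data': [5, 7, 1, 16]}
`print(outer)` → prints [5, 7, 1, 16]

Answer: [5, 7, 1, 16]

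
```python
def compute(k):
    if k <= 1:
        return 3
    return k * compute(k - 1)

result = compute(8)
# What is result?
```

compute(8) = 8 * 7 * 6 * 5 * 4 * 3 * 2 * 3 = 120960

Answer: 120960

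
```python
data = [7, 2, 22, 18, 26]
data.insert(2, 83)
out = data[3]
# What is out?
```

Trace:
`data = [7, 2, 22, 18, 26]` → data = [7, 2, 22, 18, 26]
`data.insert(2, 83)` → data = [7, 2, 83, 22, 18, 26]
`out = data[3]` → out = 22
So out = 22

Answer: 22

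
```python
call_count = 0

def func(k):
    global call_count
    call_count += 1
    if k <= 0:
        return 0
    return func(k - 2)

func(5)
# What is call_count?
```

Linear recursion stepping by 2: 4 calls from k=5 down to ≤0.

Answer: 4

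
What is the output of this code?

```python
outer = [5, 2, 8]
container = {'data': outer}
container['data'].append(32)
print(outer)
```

Key concept: dict holds reference to list.
Step by step:
`outer = [5, 2, 8]` → outer = [5, 2, 8]
`container = {'data': outer}` → container = {'data': [5, 2, 8]}
`container['data'].append(32)` → outer = [5, 2, 8, 32]; container = {'data': [5, 2, 8, 32]}
`print(outer)` → prints [5, 2, 8, 32]

Answer: [5, 2, 8, 32]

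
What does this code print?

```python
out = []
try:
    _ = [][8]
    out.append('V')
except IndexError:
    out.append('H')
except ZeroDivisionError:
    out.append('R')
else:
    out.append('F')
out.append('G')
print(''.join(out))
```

Execution trace: 'H' (except IndexError) → 'G' (after the try/except). Output: HG

Answer: HG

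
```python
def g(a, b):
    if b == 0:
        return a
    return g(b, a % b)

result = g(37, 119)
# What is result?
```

g(37, 119) -> g(119, 37) -> g(37, 8) -> g(8, 5) -> g(5, 3) -> g(3, 2) -> g(2, 1) -> g(1, 0) -> 1

Answer: 1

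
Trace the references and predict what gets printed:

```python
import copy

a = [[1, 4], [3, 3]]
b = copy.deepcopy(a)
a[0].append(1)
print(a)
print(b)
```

Key concept: deep copy is fully independent.
Step by step:
`a = [[1, 4], [3, 3]]` → a = [[1, 4], [3, 3]]
`b = copy.deepcopy(a)` → b = [[1, 4], [3, 3]]
`a[0].append(1)` → a = [[1, 4, 1], [3, 3]]
`print(a)` → prints [[1, 4, 1], [3, 3]]
`print(b)` → prints [[1, 4], [3, 3]]

Answer:
[[1, 4, 1], [3, 3]]
[[1, 4], [3, 3]]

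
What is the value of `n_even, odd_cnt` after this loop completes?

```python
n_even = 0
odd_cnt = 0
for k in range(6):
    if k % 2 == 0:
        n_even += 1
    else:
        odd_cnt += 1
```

Count evens and odds in range(6)
`n_even, odd_cnt` takes the values: (0, 0) → (1, 0) → (1, 1) → (2, 1) → (2, 2) → (3, 2) → (3, 3)

Answer: 3, 3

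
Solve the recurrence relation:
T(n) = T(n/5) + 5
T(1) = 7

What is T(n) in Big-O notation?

Each step divides n by 5 and adds 5. After log_5(n) steps we reach T(1)=7. So T(n) = 5·log_5(n) + 7 = O(log n).

Answer: O(log n)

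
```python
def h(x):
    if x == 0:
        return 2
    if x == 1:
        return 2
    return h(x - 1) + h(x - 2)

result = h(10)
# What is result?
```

Build up from base cases: h(0)=2, h(1)=2, h(2)=4, h(3)=6, h(4)=10, h(5)=16, h(6)=26, ..., h(10)=178

Answer: 178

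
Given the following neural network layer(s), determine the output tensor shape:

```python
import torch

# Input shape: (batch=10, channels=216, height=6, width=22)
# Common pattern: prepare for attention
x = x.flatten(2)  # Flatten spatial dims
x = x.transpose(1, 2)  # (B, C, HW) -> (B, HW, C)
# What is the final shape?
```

Input: (10, 216, 6, 22) -> after flatten(2): (10, 216, 132) -> Output: (10, 132, 216)

Answer: (10, 132, 216)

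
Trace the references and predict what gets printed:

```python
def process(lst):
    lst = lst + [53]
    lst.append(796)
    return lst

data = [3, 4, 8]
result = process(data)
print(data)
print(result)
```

Key concept: rebinding parameter vs mutation.
Step by step:
`data = [3, 4, 8]` → data = [3, 4, 8]
`result = process(data)` → result = [3, 4, 8, 53, 796]
`print(data)` → prints [3, 4, 8]
`print(result)` → prints [3, 4, 8, 53, 796]

Answer:
[3, 4, 8]
[3, 4, 8, 53, 796]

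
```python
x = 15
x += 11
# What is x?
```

Trace:
`x = 15` → x = 15
`x += 11` → x = 26
So x = 26

Answer: 26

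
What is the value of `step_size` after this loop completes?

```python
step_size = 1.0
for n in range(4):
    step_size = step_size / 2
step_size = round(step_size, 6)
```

Halving LR 4 times: 1 / 2^4
`step_size` takes the values: 1.0 → 0.5 → 0.25 → 0.125 → 0.0625

Answer: 0.0625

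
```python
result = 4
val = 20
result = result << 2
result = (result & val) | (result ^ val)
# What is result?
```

Trace:
`result = 4` → result = 4
`val = 20` → val = 20
`result = result << 2` → result = 16
`result = (result & val) | (result ^ val)` → result = 20
So result = 20

Answer: 20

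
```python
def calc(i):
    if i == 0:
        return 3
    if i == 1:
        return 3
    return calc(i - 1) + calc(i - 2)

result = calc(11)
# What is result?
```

Build up from base cases: calc(0)=3, calc(1)=3, calc(2)=6, calc(3)=9, calc(4)=15, calc(5)=24, calc(6)=39, ..., calc(11)=432

Answer: 432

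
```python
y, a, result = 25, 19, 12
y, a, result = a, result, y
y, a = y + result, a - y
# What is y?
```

Trace:
`y, a, result = 25, 19, 12` → y = 25; a = 19; result = 12
`y, a, result = a, result, y` → y = 19; a = 12; result = 25
`y, a = y + result, a - y` → y = 44; a = -7
So y = 44

Answer: 44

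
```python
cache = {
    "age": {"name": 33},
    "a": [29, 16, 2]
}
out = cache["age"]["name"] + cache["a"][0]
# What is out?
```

Trace:
`cache = { ...` → cache = {'age': {'name': 33}, 'a': [29, 16, 2]}
`out = cache["age"]["name"] + cache["a"][0]` → out = 62
So out = 62

Answer: 62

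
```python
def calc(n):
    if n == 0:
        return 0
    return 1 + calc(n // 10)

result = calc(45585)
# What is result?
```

Count of digits of 45585: 5

Answer: 5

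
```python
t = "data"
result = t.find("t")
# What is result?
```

Trace:
`t = "data"` → t = 'data'
`result = t.find("t")` → result = 2
So result = 2

Answer: 2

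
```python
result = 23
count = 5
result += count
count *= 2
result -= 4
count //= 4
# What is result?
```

Trace:
`result = 23` → result = 23
`count = 5` → count = 5
`result += count` → result = 28
`count *= 2` → count = 10
`result -= 4` → result = 24
`count //= 4` → count = 2
So result = 24

Answer: 24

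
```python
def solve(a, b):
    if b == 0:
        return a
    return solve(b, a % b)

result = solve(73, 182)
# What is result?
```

solve(73, 182) -> solve(182, 73) -> solve(73, 36) -> solve(36, 1) -> solve(1, 0) -> 1

Answer: 1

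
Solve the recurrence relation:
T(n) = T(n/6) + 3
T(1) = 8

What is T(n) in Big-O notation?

Each step divides n by 6 and adds 3. After log_6(n) steps we reach T(1)=8. So T(n) = 3·log_6(n) + 8 = O(log n).

Answer: O(log n)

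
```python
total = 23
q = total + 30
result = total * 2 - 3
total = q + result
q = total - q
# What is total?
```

Trace:
`total = 23` → total = 23
`q = total + 30` → q = 53
`result = total * 2 - 3` → result = 43
`total = q + result` → total = 96
`q = total - q` → q = 43
So total = 96

Answer: 96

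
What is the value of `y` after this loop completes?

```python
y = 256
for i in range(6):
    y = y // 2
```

Halve 6 times: 256 // 2^6 = 4
`y` takes the values: 256 → 128 → 64 → 32 → 16 → 8 → 4

Answer: 4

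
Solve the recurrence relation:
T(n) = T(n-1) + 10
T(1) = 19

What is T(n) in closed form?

Unrolling: T(n) = T(1) + 10·(n-1) = 19 + 10(n-1) = 10n + 9.

Answer: T(n) = 10n + 9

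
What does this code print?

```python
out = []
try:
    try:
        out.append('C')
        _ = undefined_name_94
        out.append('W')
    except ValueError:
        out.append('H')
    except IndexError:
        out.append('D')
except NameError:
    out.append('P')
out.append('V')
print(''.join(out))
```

Execution trace: 'C' (inner try body) → 'P' (outer except NameError) → 'V' (after the try/except). Output: CPV

Answer: CPV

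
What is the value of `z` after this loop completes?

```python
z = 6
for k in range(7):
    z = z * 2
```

Multiply by 2, 7 times: 6 * 2^7 = 768
`z` takes the values: 6 → 12 → 24 → 48 → 96 → 192 → 384 → 768

Answer: 768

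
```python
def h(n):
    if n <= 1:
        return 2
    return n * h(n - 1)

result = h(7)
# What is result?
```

h(7) = 7 * 6 * 5 * 4 * 3 * 2 * 2 = 10080

Answer: 10080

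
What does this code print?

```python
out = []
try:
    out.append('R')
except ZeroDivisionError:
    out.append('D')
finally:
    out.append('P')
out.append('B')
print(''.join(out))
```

Execution trace: 'R' (try body, no exception) → 'P' (finally) → 'B' (after the try/except). Output: RPB

Answer: RPB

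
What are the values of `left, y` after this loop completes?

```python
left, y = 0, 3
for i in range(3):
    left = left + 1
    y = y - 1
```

left goes 0→3, y goes 3→0
`left, y` takes the values: (0, 3) → (1, 3) → (1, 2) → (2, 2) → (2, 1) → (3, 1) → (3, 0)

Answer: 3, 0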